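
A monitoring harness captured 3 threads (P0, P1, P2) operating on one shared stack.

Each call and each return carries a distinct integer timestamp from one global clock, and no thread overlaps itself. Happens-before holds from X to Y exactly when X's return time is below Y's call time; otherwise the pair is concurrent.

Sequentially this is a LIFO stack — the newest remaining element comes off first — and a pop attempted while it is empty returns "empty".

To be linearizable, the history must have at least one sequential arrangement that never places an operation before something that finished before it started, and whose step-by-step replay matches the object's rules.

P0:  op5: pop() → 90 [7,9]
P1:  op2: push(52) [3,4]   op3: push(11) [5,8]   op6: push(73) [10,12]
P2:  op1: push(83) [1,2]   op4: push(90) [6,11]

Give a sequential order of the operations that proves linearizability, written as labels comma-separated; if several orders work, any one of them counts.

op1, op2, op3, op4, op5, op6

1. op1 push(83), leaving stack <83>
2. op2 push(52), leaving stack <83,52>
3. op3 push(11), leaving stack <83,52,11>
4. op4 push(90), leaving stack <83,52,11,90>
5. op5 pop() → 90, leaving stack <83,52,11>
6. op6 push(73), leaving stack <83,52,11,73>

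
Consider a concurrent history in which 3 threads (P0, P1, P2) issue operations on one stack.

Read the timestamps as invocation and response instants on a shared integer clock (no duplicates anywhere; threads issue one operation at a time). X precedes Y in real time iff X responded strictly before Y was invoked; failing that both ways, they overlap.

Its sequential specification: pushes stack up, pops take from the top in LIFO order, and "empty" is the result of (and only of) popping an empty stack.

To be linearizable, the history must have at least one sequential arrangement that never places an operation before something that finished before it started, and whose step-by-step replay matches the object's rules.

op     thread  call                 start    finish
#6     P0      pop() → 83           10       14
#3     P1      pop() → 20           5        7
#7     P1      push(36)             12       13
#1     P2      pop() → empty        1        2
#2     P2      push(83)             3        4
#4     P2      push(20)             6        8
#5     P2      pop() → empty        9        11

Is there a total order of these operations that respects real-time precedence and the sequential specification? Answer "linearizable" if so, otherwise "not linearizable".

linearizable

a witness: #1, #2, #4, #3, #6, #5, #7
after step 1 (#1 pop() → empty): stack <>
after step 2 (#2 push(83)): stack <83>
after step 3 (#4 push(20)): stack <83,20>
after step 4 (#3 pop() → 20): stack <83>
after step 5 (#6 pop() → 83): stack <>
after step 6 (#5 pop() → empty): stack <>
after step 7 (#7 push(36)): stack <36>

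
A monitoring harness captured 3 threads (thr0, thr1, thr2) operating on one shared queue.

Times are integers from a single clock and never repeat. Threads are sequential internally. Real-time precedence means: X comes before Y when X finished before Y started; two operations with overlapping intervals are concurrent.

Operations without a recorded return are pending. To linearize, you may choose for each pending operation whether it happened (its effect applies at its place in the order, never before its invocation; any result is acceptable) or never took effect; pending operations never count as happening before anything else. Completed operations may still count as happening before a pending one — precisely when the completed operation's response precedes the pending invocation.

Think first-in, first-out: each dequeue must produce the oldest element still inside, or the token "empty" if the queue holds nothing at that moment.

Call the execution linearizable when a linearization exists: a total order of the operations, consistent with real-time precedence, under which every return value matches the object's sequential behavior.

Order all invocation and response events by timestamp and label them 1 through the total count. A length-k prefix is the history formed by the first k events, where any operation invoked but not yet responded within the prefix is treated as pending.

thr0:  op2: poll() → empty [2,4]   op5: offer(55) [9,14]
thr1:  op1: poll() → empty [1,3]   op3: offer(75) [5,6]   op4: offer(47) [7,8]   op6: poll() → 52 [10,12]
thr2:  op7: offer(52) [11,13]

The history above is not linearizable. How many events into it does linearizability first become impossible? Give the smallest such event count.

events 1..11 are linearizable; a witness order is op1, op2, op3, op4:
after step 1 (op1 poll() → empty): queue <>
after step 2 (op2 poll() → empty): queue <>
after step 3 (op3 offer(75)): queue <75>
after step 4 (op4 offer(47)): queue <75,47>
include event 12 — op6 responding at 12 — and every candidate order breaks
no completion choice of the 2 pending operations (op5, op7) rescues it — every subset was tried
for example op1, op2, op3, op4, op6 (pending dropped) fails at step 5: op6 poll() → 52 is not legal there
for example op2, op1, op3, op4, op6 (pending dropped) fails at step 5: op6 poll() → 52 is not legal there

12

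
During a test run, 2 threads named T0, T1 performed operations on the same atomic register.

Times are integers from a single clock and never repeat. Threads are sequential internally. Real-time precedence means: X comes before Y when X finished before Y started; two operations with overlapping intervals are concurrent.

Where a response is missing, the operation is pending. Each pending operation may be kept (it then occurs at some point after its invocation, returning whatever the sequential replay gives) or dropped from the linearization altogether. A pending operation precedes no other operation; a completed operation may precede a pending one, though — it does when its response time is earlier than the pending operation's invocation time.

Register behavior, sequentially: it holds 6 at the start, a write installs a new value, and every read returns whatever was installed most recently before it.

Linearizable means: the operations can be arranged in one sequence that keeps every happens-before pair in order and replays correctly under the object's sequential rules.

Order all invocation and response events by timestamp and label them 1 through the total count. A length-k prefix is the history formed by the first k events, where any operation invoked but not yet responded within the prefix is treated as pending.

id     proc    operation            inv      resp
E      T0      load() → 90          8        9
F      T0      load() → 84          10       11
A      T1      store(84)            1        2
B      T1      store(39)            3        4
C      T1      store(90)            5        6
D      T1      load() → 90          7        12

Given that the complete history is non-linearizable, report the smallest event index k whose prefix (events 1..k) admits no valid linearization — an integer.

11

events 1..10 are linearizable; a witness order is A, B, C, D, E:
step 1: A store(84) — value 84
step 2: B store(39) — value 39
step 3: C store(90) — value 90
step 4: D load() (pending, included) — value 90
step 5: E load() → 90 — value 90
adding event 11 (F responds at 11) leaves no legal real-time order
completion choices over the 1 pending operation (D) were checked; none helps
sample order A, B, C, E, F (pending dropped) stalls at step 5 — F load() → 84 has no legal effect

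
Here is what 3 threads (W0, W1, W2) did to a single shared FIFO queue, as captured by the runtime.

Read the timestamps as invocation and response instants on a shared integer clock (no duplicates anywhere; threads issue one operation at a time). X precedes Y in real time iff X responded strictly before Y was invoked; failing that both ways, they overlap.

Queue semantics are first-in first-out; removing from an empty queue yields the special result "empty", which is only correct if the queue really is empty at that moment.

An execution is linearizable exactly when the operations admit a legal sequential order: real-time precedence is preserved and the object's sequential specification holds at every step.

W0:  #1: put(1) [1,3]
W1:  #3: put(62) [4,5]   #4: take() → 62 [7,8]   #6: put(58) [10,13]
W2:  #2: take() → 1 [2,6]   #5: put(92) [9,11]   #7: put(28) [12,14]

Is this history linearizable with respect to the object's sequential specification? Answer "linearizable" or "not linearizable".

linearizable

witness order: #1, #2, #3, #4, #5, #6, #7
1. #1 put(1), leaving queue <1>
2. #2 take() → 1, leaving queue <>
3. #3 put(62), leaving queue <62>
4. #4 take() → 62, leaving queue <>
5. #5 put(92), leaving queue <92>
6. #6 put(58), leaving queue <92,58>
7. #7 put(28), leaving queue <92,58,28>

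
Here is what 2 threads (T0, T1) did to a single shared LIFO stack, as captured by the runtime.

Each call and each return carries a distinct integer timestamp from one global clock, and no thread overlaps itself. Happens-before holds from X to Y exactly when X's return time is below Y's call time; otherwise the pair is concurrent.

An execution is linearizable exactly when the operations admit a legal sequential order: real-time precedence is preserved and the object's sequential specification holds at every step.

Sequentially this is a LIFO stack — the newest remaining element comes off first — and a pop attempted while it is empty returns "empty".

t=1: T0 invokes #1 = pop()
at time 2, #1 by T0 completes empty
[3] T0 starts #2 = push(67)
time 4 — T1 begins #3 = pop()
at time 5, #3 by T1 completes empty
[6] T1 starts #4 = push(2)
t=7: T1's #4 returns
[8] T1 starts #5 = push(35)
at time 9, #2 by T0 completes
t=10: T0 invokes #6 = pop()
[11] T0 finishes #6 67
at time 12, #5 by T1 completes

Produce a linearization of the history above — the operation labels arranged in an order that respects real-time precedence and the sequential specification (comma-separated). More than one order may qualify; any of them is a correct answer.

step 1: #1 pop() → empty — stack <>
step 2: #3 pop() → empty — stack <>
step 3: #4 push(2) — stack <2>
step 4: #2 push(67) — stack <2,67>
step 5: #6 pop() → 67 — stack <2>
step 6: #5 push(35) — stack <2,35>

#1, #3, #4, #2, #6, #5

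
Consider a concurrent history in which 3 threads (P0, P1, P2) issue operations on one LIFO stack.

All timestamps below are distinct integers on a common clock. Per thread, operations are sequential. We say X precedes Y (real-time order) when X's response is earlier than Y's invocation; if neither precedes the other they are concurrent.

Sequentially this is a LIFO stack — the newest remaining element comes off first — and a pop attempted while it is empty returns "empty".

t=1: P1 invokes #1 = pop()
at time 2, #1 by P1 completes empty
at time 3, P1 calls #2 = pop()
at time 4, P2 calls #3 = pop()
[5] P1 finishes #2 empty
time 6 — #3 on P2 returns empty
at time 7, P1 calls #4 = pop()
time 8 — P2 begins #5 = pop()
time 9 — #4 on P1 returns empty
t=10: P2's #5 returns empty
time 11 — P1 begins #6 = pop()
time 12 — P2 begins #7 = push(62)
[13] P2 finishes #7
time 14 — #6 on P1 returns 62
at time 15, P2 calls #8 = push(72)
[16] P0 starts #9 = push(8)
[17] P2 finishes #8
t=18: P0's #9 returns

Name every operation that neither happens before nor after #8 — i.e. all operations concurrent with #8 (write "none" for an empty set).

#9

#8 spans [15,17]: anything still running between times 15 and 17 counts as concurrent
#1 [1,2]: before
#2 [3,5]: before
#3 [4,6]: before
#4 [7,9]: before
#5 [8,10]: before
#6 [11,14]: before
#7 [12,13]: before
#9 [16,18]: concurrent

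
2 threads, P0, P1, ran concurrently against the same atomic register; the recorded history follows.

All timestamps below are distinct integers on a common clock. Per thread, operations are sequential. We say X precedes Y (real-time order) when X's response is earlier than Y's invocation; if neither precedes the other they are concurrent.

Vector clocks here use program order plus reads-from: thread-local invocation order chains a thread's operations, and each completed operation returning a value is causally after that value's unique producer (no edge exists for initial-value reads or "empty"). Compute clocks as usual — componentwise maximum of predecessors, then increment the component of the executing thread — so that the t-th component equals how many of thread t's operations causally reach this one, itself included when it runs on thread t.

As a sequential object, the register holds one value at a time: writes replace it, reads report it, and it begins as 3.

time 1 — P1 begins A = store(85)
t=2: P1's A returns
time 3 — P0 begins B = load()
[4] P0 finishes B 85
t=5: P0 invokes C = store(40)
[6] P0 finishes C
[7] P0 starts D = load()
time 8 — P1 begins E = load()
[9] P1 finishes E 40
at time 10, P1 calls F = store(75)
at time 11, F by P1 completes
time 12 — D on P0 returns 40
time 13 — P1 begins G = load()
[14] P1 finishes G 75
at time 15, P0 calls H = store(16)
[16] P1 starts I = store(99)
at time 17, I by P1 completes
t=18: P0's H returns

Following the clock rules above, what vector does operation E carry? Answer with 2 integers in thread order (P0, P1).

(2, 2)

A (invocation 1): nothing precedes it; P1's component alone gives (0, 1)
B, invoked 3, takes VC(A)=(0, 1) under max, adds 1 for P0 → (1, 1)
C, invoked 5, takes VC(B)=(1, 1) under max, adds 1 for P0 → (2, 1)
E, invoked 8, takes VC(A)=(0, 1), VC(C)=(2, 1) under max, adds 1 for P1 → (2, 2)
D, invoked 7, takes VC(C)=(2, 1) under max, adds 1 for P0 → (3, 1)
F, invoked 10, takes VC(E)=(2, 2) under max, adds 1 for P1 → (2, 3)
H, invoked 15, takes VC(D)=(3, 1) under max, adds 1 for P0 → (4, 1)
G, invoked 13, takes VC(F)=(2, 3) under max, adds 1 for P1 → (2, 4)
I, invoked 16, takes VC(G)=(2, 4) under max, adds 1 for P1 → (2, 5)
target: VC(E) = (2, 2)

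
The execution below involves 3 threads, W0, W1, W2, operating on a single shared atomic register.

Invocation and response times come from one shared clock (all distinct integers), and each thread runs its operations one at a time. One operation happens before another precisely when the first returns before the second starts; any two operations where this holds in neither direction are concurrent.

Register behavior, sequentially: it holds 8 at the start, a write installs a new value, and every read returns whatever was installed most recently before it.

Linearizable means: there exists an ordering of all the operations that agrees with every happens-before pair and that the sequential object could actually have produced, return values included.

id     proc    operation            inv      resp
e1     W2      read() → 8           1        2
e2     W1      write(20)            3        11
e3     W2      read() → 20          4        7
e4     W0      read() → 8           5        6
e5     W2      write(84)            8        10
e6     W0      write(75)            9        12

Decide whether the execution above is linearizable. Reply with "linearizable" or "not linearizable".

one valid linearization: e1, e4, e2, e3, e5, e6
step 1: e1 read() → 8 — value 8
step 2: e4 read() → 8 — value 8
step 3: e2 write(20) — value 20
step 4: e3 read() → 20 — value 20
step 5: e5 write(84) — value 84
step 6: e6 write(75) — value 75

linearizable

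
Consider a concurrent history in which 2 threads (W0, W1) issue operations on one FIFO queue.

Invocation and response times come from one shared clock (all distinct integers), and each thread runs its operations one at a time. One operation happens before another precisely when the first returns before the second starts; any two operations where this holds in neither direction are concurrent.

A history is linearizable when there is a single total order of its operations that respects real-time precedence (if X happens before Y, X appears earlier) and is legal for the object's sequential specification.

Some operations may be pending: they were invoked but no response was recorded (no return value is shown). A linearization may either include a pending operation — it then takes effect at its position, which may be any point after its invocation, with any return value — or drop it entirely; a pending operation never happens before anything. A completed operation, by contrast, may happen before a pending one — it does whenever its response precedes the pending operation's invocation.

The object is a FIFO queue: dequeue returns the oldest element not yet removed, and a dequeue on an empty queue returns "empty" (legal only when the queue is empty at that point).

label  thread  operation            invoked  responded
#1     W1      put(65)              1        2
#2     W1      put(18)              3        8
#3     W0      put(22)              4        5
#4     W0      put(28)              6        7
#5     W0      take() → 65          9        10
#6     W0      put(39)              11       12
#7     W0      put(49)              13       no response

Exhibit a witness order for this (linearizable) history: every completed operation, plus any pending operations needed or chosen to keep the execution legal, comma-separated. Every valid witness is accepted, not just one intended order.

1. #1 put(65), leaving queue <65>
2. #2 put(18), leaving queue <65,18>
3. #3 put(22), leaving queue <65,18,22>
4. #4 put(28), leaving queue <65,18,22,28>
5. #5 take() → 65, leaving queue <18,22,28>
6. #6 put(39), leaving queue <18,22,28,39>

#1, #2, #3, #4, #5, #6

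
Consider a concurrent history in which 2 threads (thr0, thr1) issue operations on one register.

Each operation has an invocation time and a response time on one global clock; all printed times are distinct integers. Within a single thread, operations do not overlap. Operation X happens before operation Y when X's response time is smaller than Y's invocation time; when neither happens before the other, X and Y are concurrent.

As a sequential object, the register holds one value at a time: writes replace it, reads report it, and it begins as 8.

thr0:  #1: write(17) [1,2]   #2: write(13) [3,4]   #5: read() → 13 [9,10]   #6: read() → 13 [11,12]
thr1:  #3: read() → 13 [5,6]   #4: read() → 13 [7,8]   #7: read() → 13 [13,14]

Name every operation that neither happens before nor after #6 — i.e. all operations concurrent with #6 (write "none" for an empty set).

concurrent with #6 ([11,12]): every op whose interval crosses 11..12
#1 [1,2]: before
#2 [3,4]: before
#3 [5,6]: before
#4 [7,8]: before
#5 [9,10]: before
#7 [13,14]: after

none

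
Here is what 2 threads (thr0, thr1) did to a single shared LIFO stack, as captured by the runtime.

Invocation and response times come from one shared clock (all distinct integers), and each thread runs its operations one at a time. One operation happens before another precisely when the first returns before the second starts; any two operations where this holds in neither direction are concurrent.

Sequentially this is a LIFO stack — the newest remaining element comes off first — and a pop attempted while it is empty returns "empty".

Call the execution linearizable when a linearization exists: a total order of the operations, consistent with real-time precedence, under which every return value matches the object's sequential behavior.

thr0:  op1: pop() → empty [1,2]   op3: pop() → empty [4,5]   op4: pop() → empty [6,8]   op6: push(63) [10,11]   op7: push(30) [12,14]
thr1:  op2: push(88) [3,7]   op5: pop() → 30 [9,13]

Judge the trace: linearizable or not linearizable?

linearizable

witness order: op1, op3, op4, op2, op6, op7, op5
step 1: op1 pop() → empty — stack <>
step 2: op3 pop() → empty — stack <>
step 3: op4 pop() → empty — stack <>
step 4: op2 push(88) — stack <88>
step 5: op6 push(63) — stack <88,63>
step 6: op7 push(30) — stack <88,63,30>
step 7: op5 pop() → 30 — stack <88,63>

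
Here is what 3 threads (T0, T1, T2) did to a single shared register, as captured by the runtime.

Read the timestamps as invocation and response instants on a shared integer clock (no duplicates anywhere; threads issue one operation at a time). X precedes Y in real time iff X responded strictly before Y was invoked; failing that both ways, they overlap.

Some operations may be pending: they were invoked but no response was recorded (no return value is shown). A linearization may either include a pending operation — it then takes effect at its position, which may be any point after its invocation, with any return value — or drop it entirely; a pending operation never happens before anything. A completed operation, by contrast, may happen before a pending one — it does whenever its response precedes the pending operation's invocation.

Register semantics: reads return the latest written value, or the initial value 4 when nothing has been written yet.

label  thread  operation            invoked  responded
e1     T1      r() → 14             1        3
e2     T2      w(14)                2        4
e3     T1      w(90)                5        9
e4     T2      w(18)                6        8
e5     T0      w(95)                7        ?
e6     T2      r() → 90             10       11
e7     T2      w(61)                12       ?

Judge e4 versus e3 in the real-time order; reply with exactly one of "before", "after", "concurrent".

e4 spans [6,8], e3 spans [5,9]
the intervals overlap in both directions

concurrent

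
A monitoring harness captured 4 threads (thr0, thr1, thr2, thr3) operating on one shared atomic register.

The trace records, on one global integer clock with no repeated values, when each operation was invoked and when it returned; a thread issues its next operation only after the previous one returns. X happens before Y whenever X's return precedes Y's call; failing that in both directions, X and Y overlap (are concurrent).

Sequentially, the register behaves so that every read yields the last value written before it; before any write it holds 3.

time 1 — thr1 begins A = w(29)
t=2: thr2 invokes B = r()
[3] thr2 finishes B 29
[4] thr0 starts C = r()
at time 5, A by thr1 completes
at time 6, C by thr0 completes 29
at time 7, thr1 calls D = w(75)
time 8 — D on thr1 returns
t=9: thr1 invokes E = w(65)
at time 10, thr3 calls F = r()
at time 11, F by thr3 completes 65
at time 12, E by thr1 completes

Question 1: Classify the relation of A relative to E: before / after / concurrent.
A spans [1,5], E spans [9,12]
resp(A)=5 < inv(E)=9

before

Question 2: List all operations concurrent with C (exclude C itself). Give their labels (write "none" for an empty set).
concurrent with C ([4,6]): every op whose interval crosses 4..6
A [1,5]: concurrent
B [2,3]: before
D [7,8]: after
E [9,12]: after
F [10,11]: after

A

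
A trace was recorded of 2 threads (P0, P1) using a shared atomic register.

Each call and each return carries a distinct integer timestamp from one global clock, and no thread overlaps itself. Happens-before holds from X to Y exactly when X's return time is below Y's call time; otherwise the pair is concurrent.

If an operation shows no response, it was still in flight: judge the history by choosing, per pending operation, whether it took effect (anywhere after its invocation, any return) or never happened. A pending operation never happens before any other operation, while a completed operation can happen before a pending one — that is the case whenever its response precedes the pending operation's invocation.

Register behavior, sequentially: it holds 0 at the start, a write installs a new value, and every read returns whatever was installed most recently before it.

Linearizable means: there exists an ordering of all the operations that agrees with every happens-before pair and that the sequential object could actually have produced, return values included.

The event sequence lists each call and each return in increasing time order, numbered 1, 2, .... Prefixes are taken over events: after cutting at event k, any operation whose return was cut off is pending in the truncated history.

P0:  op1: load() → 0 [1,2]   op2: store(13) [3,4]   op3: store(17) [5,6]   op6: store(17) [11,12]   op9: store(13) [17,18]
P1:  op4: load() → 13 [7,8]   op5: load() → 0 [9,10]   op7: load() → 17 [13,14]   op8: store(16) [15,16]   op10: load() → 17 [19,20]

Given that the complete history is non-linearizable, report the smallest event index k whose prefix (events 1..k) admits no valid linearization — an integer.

8

one valid order for events 1..7 is op1, op2, op3:
step 1: op1 load() → 0 — value 0
step 2: op2 store(13) — value 13
step 3: op3 store(17) — value 17
once event 8 joins (op4's response, time 8), exhaustive search finds no witness
one such order, op1, op2, op3, op4, breaks at step 4 where op4 load() → 13 is illegal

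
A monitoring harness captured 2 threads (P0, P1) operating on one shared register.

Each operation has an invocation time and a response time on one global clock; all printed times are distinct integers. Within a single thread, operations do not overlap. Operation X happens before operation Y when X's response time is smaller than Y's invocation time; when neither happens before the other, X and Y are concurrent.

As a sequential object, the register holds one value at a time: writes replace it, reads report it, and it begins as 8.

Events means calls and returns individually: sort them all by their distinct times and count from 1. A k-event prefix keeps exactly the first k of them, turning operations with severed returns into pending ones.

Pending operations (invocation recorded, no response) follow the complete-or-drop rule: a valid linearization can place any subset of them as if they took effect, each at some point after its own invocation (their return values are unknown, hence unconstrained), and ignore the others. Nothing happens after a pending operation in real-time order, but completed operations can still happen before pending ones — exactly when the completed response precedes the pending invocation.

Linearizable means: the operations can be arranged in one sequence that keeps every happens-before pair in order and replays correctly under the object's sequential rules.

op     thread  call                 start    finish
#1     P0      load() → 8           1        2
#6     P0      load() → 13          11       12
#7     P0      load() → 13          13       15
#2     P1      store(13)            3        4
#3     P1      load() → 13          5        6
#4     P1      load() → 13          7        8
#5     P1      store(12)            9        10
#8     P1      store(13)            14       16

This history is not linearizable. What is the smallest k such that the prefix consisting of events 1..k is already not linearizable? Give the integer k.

events 1..11 are still linearizable — one witness is #1, #2, #3, #4, #5:
after step 1 (#1 load() → 8): value 8
after step 2 (#2 store(13)): value 13
after step 3 (#3 load() → 13): value 13
after step 4 (#4 load() → 13): value 13
after step 5 (#5 store(12)): value 12
with event 12 included (#6 responding at time 12), all real-time-consistent orders fail
sample order #1, #2, #3, #4, #5, #6 stalls at step 6 — #6 load() → 13 has no legal effect

12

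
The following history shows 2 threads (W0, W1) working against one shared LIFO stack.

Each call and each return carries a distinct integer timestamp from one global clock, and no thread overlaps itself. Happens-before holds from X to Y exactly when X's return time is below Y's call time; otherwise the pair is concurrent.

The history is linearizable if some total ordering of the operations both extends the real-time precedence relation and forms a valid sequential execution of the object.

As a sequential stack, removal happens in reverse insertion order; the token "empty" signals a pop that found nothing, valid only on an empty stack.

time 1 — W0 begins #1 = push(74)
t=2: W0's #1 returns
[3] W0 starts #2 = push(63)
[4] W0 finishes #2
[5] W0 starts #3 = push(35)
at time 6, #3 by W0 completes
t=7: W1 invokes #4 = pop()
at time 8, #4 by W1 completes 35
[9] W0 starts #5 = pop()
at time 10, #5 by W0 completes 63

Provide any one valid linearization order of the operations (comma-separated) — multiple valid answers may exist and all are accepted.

#1, #2, #3, #4, #5

1. #1 push(74), leaving stack <74>
2. #2 push(63), leaving stack <74,63>
3. #3 push(35), leaving stack <74,63,35>
4. #4 pop() → 35, leaving stack <74,63>
5. #5 pop() → 63, leaving stack <74>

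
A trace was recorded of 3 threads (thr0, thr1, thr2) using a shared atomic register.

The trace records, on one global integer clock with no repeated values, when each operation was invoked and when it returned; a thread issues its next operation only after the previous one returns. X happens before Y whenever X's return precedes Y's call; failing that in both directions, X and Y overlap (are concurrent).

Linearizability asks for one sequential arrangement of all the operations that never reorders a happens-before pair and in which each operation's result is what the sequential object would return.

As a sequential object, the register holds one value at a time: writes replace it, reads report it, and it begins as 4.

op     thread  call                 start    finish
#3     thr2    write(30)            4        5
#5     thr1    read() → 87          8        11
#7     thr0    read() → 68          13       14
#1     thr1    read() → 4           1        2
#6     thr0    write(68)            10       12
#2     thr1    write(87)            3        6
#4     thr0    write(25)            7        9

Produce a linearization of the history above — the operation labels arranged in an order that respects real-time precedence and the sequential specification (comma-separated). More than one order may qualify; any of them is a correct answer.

1. #1 read() → 4, leaving value 4
2. #3 write(30), leaving value 30
3. #2 write(87), leaving value 87
4. #5 read() → 87, leaving value 87
5. #4 write(25), leaving value 25
6. #6 write(68), leaving value 68
7. #7 read() → 68, leaving value 68

#1, #3, #2, #5, #4, #6, #7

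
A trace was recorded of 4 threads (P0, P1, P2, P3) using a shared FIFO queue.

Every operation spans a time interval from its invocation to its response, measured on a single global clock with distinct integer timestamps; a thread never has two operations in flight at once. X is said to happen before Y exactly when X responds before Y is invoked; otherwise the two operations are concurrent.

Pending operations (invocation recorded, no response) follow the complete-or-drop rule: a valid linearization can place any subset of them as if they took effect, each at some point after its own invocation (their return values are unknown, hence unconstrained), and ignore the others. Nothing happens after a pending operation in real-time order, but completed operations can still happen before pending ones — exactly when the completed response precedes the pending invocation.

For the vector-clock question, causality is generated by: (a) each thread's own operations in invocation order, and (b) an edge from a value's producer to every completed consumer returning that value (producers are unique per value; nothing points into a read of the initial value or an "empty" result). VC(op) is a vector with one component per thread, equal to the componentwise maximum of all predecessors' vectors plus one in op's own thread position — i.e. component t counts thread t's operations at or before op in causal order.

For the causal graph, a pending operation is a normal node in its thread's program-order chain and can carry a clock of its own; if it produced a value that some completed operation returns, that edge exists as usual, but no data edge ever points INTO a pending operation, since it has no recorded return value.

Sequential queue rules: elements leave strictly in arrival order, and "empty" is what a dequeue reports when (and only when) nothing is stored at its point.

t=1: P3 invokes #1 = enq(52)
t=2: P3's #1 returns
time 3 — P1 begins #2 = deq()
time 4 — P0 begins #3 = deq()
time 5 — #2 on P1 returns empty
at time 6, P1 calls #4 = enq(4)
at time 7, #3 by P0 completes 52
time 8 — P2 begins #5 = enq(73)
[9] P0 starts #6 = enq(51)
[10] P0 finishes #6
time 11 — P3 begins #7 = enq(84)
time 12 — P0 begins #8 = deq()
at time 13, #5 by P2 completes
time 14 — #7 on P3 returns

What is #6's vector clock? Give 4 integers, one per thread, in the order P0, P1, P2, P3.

VC(#1, invoked at 1): no causal predecessors; +1 on P3 → (0, 0, 0, 1)
VC(#5, invoked at 8): no causal predecessors; +1 on P2 → (0, 0, 1, 0)
VC(#2, invoked at 3): no causal predecessors; +1 on P1 → (0, 1, 0, 0)
invoked at 11, #7 merges VC(#1)=(0, 0, 0, 1) and bumps P3's slot → (0, 0, 0, 2)
invoked at 6, #4 merges VC(#2)=(0, 1, 0, 0) and bumps P1's slot → (0, 2, 0, 0)
invoked at 4, #3 merges VC(#1)=(0, 0, 0, 1) and bumps P0's slot → (1, 0, 0, 1)
invoked at 9, #6 merges VC(#3)=(1, 0, 0, 1) and bumps P0's slot → (2, 0, 0, 1)
invoked at 12, #8 merges VC(#6)=(2, 0, 0, 1) and bumps P0's slot → (3, 0, 0, 1)
target: VC(#6) = (2, 0, 0, 1)

(2, 0, 0, 1)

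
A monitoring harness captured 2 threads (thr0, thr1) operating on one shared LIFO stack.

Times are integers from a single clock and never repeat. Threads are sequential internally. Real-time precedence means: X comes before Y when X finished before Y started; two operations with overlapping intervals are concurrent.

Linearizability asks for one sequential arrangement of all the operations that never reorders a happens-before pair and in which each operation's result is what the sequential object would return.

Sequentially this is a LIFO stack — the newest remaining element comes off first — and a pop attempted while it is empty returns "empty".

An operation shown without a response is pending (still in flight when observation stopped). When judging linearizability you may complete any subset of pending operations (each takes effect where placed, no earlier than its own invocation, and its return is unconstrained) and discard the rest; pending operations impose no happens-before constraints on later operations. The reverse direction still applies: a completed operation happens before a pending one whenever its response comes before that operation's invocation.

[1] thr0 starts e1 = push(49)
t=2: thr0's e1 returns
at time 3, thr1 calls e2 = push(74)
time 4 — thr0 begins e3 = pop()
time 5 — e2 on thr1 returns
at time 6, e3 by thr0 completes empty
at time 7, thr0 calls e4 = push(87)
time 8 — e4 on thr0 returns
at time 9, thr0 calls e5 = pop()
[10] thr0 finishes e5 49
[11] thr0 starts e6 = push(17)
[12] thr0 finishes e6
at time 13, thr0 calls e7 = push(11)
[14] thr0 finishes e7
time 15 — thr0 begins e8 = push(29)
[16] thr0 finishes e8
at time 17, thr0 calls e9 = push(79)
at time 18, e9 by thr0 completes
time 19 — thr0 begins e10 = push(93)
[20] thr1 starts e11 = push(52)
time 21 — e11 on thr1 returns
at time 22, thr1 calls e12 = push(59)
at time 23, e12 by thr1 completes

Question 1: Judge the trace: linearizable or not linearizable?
the violation lands at event 6, e3's response at time 6: events 1..5 linearize, events 1..6 do not
2 orders of the 3 completed LIFO stack ops respect real time; none is legal
one such order, e1, e2, e3, breaks at step 3 where e3 pop() → empty is illegal
one such order, e1, e3, e2, breaks at step 2 where e3 pop() → empty is illegal

not linearizable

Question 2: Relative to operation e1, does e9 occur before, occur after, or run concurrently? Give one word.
e9 spans [17,18], e1 spans [1,2]
resp(e1)=2 < inv(e9)=17

after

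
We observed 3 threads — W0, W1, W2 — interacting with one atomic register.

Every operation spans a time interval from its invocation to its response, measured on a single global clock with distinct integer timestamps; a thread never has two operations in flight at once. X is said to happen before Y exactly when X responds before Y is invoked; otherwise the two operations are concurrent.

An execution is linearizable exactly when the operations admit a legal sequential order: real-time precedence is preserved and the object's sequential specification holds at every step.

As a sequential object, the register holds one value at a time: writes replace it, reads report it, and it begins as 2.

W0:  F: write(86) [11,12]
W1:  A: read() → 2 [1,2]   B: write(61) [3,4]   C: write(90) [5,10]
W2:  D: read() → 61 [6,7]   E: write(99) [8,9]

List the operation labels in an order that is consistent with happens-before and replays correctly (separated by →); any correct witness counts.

A → B → D → C → E → F

step 1: A read() → 2 — value 2
step 2: B write(61) — value 61
step 3: D read() → 61 — value 61
step 4: C write(90) — value 90
step 5: E write(99) — value 99
step 6: F write(86) — value 86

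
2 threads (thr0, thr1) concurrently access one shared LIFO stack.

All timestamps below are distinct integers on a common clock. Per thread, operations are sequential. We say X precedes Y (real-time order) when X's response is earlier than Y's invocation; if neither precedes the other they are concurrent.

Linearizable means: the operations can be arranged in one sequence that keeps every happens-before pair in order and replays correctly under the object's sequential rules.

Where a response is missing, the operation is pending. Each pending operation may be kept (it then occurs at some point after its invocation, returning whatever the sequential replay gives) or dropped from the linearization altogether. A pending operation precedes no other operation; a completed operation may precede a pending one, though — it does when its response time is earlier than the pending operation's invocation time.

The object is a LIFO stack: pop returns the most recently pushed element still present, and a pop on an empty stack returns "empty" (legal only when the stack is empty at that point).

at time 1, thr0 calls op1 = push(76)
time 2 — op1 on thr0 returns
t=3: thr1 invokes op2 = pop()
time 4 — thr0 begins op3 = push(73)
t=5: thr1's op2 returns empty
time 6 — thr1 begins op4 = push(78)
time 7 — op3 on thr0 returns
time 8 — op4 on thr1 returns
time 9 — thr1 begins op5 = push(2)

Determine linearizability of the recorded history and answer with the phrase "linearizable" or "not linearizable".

cut after 4 events: linearizable; cut after 5 events (op2 responds, time 5): not linearizable
the sole real-time-consistent order of 2 completed operations fails the LIFO stack replay
no escape via the 1 pending operation (op3): every completion choice fails
sample order op1, op2 (pending dropped) stalls at step 2 — op2 pop() → empty has no legal effect

not linearizable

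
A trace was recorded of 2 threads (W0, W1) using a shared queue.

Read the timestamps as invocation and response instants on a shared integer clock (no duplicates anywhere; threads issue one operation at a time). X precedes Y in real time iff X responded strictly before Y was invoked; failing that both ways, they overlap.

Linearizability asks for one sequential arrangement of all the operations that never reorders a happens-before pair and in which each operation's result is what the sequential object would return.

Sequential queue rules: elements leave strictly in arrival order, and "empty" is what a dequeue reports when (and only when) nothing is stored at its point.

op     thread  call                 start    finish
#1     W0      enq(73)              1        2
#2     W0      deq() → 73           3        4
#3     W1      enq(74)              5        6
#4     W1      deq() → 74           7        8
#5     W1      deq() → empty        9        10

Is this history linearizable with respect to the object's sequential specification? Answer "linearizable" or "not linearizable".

linearizable

one valid linearization: #1, #2, #3, #4, #5
1. #1 enq(73), leaving queue <73>
2. #2 deq() → 73, leaving queue <>
3. #3 enq(74), leaving queue <74>
4. #4 deq() → 74, leaving queue <>
5. #5 deq() → empty, leaving queue <>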